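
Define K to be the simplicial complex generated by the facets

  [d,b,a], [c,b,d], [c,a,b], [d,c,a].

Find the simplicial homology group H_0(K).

Fix the vertex order a < b < c < d and write every simplex with vertices in increasing order. Then dim K = 2 and the simplices of K are:

  0-simplices (4): a, b, c, d
  1-simplices (6): ab, ac, ad, bc, bd, cd
  2-simplices (4): abc, abd, acd, bcd

giving chain groups C_0 ≅ Z^4, C_1 ≅ Z^6, C_2 ≅ Z^4.

The boundary map ∂_1: C_1 → C_0 maps an edge to its endpoints' difference, ∂[p,q] = q − p. For instance
  ∂bd = d − b.
The resulting 4×6 matrix has rank 3, and its Smith normal form has invariant factors (1,1,1).

∂_2: C_2 → C_1 acts by ∂[p,q,r] = [q,r] − [p,r] + [p,q]. For instance
  ∂abd = bd − ad + ab,
  ∂abc = bc − ac + ab.
The resulting 6×4 matrix has rank 3, and its Smith normal form has invariant factors (1,1,1).

Reading off H_k = ker ∂_k / im ∂_{k+1}:

  H_0: rank C_0 − rank ∂_1 = 4 − 3 = 1, and the invariant factors of ∂_1 are all 1, so H_0 ≅ Z.

(K is a triangulation of the 2-sphere S^2.)

H_0 = Z.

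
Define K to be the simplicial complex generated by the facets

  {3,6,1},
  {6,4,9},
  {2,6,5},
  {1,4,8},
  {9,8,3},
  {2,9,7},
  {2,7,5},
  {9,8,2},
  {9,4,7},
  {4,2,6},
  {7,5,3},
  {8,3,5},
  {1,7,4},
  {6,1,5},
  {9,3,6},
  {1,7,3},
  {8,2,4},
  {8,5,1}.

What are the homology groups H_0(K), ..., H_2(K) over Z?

H_0 = Z,  H_1 = Z ⊕ Z/2,  H_2 = 0.

Fix the vertex order 1 < 2 < 3 < 4 < 5 < 6 < 7 < 8 < 9 and write every simplex with vertices in increasing order. Then dim K = 2 and the simplices of K are:

  0-simplices (9): [1], [2], [3], [4], [5], [6], [7], [8], [9]
  1-simplices (27): (27 of them)
  2-simplices (18): [1,3,6], [1,3,7], [1,4,7], [1,4,8], [1,5,6], [1,5,8], [2,4,6], [2,4,8], [2,5,6], [2,5,7], [2,7,9], [2,8,9], [3,5,7], [3,5,8], [3,6,9], [3,8,9], [4,6,9], [4,7,9]

so the chain groups are C_0 ≅ Z^9, C_1 ≅ Z^27, C_2 ≅ Z^18.

The boundary map ∂_1: C_1 → C_0 sends each edge [p,q] (with p < q) to q − p. For instance
  ∂[5,6] = [6] − [5].
This gives a 9×27 integer matrix of rank 8; reducing to Smith normal form yields diagonal entries (1,1,1,1,1,1,1,1).

The boundary map ∂_2: C_2 → C_1 acts by ∂[p,q,r] = [q,r] − [p,r] + [p,q]. For instance
  ∂[2,4,8] = [4,8] − [2,8] + [2,4],
  ∂[2,7,9] = [7,9] − [2,9] + [2,7].
As a 27×18 matrix over Z this has rank 18, with invariant factors (1,1,1,1,1,1,1,1,1,1,1,1,1,1,1,1,1,2).

From H_k ≅ ker(∂_k) / im(∂_{k+1}) we obtain:

  H_0: rank C_0 − rank ∂_1 = 9 − 8 = 1, and the invariant factors of ∂_1 are all 1, so H_0 ≅ Z.
  H_1: rank ker ∂_1 − rank ∂_2 = (27 − 8) − 18 = 1, and ∂_2 has invariant factor 2 > 1, so H_1 ≅ Z ⊕ Z/2.
  H_2: rank ker ∂_2 − rank ∂_3 = (18 − 18) − 0 = 0, and there is no ∂_3, so H_2 ≅ 0.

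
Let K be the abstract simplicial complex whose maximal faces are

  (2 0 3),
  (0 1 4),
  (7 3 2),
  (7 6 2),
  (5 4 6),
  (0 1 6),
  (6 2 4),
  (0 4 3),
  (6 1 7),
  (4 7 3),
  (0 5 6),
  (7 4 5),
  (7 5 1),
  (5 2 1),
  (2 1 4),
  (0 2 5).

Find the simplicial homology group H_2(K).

H_2 ≅ Z.

K has 8 vertices, 24 edges, 16 triangles.
rank ∂_2 = 15, rank ∂_3 = 0 ⇒ b_2 = 16 − 15 − 0 = 1. So H_2 = Z.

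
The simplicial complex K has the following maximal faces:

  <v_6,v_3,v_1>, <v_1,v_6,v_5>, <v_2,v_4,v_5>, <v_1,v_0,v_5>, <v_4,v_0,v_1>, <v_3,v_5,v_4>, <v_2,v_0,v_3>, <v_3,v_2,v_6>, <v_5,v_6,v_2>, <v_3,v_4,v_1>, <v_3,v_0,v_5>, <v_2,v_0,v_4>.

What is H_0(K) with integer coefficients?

H_0 ≅ Z.

Take the total order v_0 < v_1 < v_2 < v_3 < v_4 < v_5 < v_6 on the vertex set. Then K (dimension 2) consists of the simplices:

  0-simplices (7): [v_0], [v_1], [v_2], [v_3], [v_4], [v_5], [v_6]
  1-simplices (18): (18 of them)
  2-simplices (12): (12 of them)

giving chain groups C_0 ≅ Z^7, C_1 ≅ Z^18, C_2 ≅ Z^12.

Boundary ∂_1: C_1 → C_0 maps an edge to its endpoints' difference, ∂[p,q] = q − p. For instance
  ∂[v_0,v_5] = [v_5] − [v_0].
This gives a 7×18 integer matrix of rank 6; reducing to Smith normal form yields diagonal entries (1,1,1,1,1,1).

∂_2: C_2 → C_1 sends each 2-simplex [p,q,r] to [q,r] − [p,r] + [p,q]. For instance
  ∂[v_1,v_3,v_6] = [v_3,v_6] − [v_1,v_6] + [v_1,v_3],
  ∂[v_2,v_5,v_6] = [v_5,v_6] − [v_2,v_6] + [v_2,v_5].
This gives a 18×12 integer matrix of rank 12; reducing to Smith normal form yields diagonal entries (1,1,1,1,1,1,1,1,1,1,1,2).

Reading off H_k = ker ∂_k / im ∂_{k+1}:

  H_0: rank C_0 − rank ∂_1 = 7 − 6 = 1, and the invariant factors of ∂_1 are all 1, so H_0 ≅ Z.

(K is a triangulation of the real projective plane RP^2.)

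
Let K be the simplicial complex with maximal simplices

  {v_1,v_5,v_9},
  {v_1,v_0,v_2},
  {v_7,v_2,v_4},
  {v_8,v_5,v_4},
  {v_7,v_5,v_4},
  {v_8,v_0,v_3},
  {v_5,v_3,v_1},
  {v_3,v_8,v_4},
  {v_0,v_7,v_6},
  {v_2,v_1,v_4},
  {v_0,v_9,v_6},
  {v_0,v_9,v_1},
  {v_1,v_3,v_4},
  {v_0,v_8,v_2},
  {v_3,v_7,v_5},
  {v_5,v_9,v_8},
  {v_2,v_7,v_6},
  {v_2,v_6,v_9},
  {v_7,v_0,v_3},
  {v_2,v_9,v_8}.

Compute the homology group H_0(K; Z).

Fix the vertex order v_0 < v_1 < v_2 < v_3 < v_4 < v_5 < v_6 < v_7 < v_8 < v_9 and write every simplex with vertices in increasing order. Then dim K = 2 and the simplices of K are:

  0-simplices (10): [v_0], [v_1], [v_2], [v_3], [v_4], [v_5], [v_6], [v_7], [v_8], [v_9]
  1-simplices (30): (30 of them)
  2-simplices (20): (20 of them)

so the chain groups are C_0 ≅ Z^10, C_1 ≅ Z^30, C_2 ≅ Z^20.

∂_1: C_1 → C_0 maps an edge to its endpoints' difference, ∂[p,q] = q − p. For instance
  ∂[v_0,v_2] = [v_2] − [v_0].
This gives a 10×30 integer matrix of rank 9; reducing to Smith normal form yields diagonal entries (1,1,1,1,1,1,1,1,1).

Boundary ∂_2: C_2 → C_1 sends each 2-simplex [p,q,r] to [q,r] − [p,r] + [p,q]. For instance
  ∂[v_3,v_4,v_8] = [v_4,v_8] − [v_3,v_8] + [v_3,v_4],
  ∂[v_1,v_5,v_9] = [v_5,v_9] − [v_1,v_9] + [v_1,v_5].
As a 30×20 matrix over Z this has rank 20, with invariant factors (1,1,1,1,1,1,1,1,1,1,1,1,1,1,1,1,1,1,1,2).

Now H_k = ker ∂_k / im ∂_{k+1}, so:

  H_0: rank C_0 − rank ∂_1 = 10 − 9 = 1, and the invariant factors of ∂_1 are all 1, so H_0 = Z.

H_0 = Z.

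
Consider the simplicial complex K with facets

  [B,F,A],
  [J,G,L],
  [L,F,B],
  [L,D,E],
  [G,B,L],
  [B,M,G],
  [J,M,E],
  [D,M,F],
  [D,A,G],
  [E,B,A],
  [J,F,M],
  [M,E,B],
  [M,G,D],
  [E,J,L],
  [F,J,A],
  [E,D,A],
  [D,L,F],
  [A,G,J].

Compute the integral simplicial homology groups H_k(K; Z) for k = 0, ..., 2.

Take the total order A < B < D < E < F < G < J < L < M on the vertex set. Then K (dimension 2) consists of the simplices:

  0-simplices (9): A, B, D, E, F, G, J, L, M
  1-simplices (27): AB, AD, AE, AF, AG, AJ, BE, BF, BG, BL, BM, DE, DF, DG, DL, DM, EJ, EL, EM, FJ, FL, FM, GJ, GL, GM, JL, JM
  2-simplices (18): ABE, ABF, ADE, ADG, AFJ, AGJ, BEM, BFL, BGL, BGM, DEL, DFL, DFM, DGM, EJL, EJM, FJM, GJL

so the chain groups are C_0 ≅ Z^9, C_1 ≅ Z^27, C_2 ≅ Z^18.

Boundary ∂_1: C_1 → C_0 maps an edge to its endpoints' difference, ∂[p,q] = q − p. For instance
  ∂AB = B − A.
This gives a 9×27 integer matrix of rank 8; reducing to Smith normal form yields diagonal entries (1,1,1,1,1,1,1,1).

Boundary ∂_2: C_2 → C_1 maps a triangle to the signed sum of its edges. For instance
  ∂EJL = JL − EL + EJ,
  ∂GJL = JL − GL + GJ.
This gives a 27×18 integer matrix of rank 17; reducing to Smith normal form yields diagonal entries (1,1,1,1,1,1,1,1,1,1,1,1,1,1,1,1,1).

Reading off H_k = ker ∂_k / im ∂_{k+1}:

  H_0: rank C_0 − rank ∂_1 = 9 − 8 = 1, and the invariant factors of ∂_1 are all 1, so H_0 ≅ Z.
  H_1: rank ker ∂_1 − rank ∂_2 = (27 − 8) − 17 = 2, and the invariant factors of ∂_2 are all 1, so H_1 ≅ Z^2.
  H_2: rank ker ∂_2 − rank ∂_3 = (18 − 17) − 0 = 1, and there is no ∂_3, so H_2 ≅ Z.

(K is a triangulation of the torus T^2.)

H_0 ≅ Z,  H_1 ≅ Z^2,  H_2 ≅ Z.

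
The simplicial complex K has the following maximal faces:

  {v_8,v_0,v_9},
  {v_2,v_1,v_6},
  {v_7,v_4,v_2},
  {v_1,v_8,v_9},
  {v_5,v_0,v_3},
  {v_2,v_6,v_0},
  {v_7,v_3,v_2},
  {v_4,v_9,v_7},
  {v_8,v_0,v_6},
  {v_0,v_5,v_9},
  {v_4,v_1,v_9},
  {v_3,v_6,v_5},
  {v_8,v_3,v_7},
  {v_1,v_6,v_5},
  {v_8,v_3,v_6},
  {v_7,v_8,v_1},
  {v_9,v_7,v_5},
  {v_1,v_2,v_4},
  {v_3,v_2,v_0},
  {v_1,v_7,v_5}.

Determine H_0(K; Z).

H_0 = Z.

We work with the vertex ordering v_0 < v_1 < v_2 < v_3 < v_4 < v_5 < v_6 < v_7 < v_8 < v_9. The simplices of K, each written with vertices in increasing order, are:

  0-simplices (10): [v_0], [v_1], [v_2], [v_3], [v_4], [v_5], [v_6], [v_7], [v_8], [v_9]
  1-simplices (30): (30 of them)
  2-simplices (20): (20 of them)

giving chain groups C_0 ≅ Z^10, C_1 ≅ Z^30, C_2 ≅ Z^20.

∂_1: C_1 → C_0 is given by ∂[p,q] = [q] − [p]. For instance
  ∂[v_1,v_9] = [v_9] − [v_1].
The resulting 10×30 matrix has rank 9, and its Smith normal form has invariant factors (1,1,1,1,1,1,1,1,1).

∂_2: C_2 → C_1 sends each 2-simplex [p,q,r] to [q,r] − [p,r] + [p,q]. For instance
  ∂[v_3,v_7,v_8] = [v_7,v_8] − [v_3,v_8] + [v_3,v_7],
  ∂[v_0,v_3,v_5] = [v_3,v_5] − [v_0,v_5] + [v_0,v_3].
This gives a 30×20 integer matrix of rank 20; reducing to Smith normal form yields diagonal entries (1,1,1,1,1,1,1,1,1,1,1,1,1,1,1,1,1,1,1,2).

Reading off H_k = ker ∂_k / im ∂_{k+1}:

  H_0: rank C_0 − rank ∂_1 = 10 − 9 = 1, and the invariant factors of ∂_1 are all 1, so H_0 = Z.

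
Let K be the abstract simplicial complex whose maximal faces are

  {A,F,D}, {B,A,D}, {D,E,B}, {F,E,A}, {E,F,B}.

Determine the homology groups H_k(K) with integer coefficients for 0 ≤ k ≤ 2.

H_0 ≅ Z,  H_1 ≅ Z,  H_2 = 0.

Fix the vertex order A < B < D < E < F and write every simplex with vertices in increasing order. Then dim K = 2 and the simplices of K are:

  0-simplices (5): A, B, D, E, F
  1-simplices (10): AB, AD, AE, AF, BD, BE, BF, DE, DF, EF
  2-simplices (5): ABD, ADF, AEF, BDE, BEF

Hence C_0 ≅ Z^5, C_1 ≅ Z^10, C_2 ≅ Z^5.

The boundary map ∂_1: C_1 → C_0 sends each edge [p,q] (with p < q) to q − p. For instance
  ∂AE = E − A.
The 5×10 boundary matrix has rank 4 and Smith normal form diag(1,1,1,1).

Boundary ∂_2: C_2 → C_1 acts by ∂[p,q,r] = [q,r] − [p,r] + [p,q]. For instance
  ∂BEF = EF − BF + BE,
  ∂ABD = BD − AD + AB.
The resulting 10×5 matrix has rank 5, and its Smith normal form has invariant factors (1,1,1,1,1).

Now H_k = ker ∂_k / im ∂_{k+1}, so:

  H_0: rank C_0 − rank ∂_1 = 5 − 4 = 1, and the invariant factors of ∂_1 are all 1, so H_0 ≅ Z.
  H_1: rank ker ∂_1 − rank ∂_2 = (10 − 4) − 5 = 1, and the invariant factors of ∂_2 are all 1, so H_1 ≅ Z.
  H_2: rank ker ∂_2 − rank ∂_3 = (5 − 5) − 0 = 0, and there is no ∂_3, so H_2 ≅ 0.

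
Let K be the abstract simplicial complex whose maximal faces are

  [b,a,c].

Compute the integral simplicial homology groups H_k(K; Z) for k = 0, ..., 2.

H_0 ≅ Z,  H_1 = 0,  H_2 = 0.

Order the vertices as a < b < c. Listing each simplex with vertices in this order, K has dimension 2 with simplices:

  0-simplices (3): a, b, c
  1-simplices (3): ab, ac, bc
  2-simplices (1): abc

giving chain groups C_0 ≅ Z^3, C_1 ≅ Z^3, C_2 ≅ Z^1.

The boundary map ∂_1: C_1 → C_0 sends each edge [p,q] (with p < q) to q − p.
As a 3×3 matrix over Z this has rank 2, with invariant factors (1,1).

∂_2: C_2 → C_1 acts by ∂[p,q,r] = [q,r] − [p,r] + [p,q]. For instance
  ∂abc = bc − ac + ab.
The 3×1 boundary matrix has rank 1 and Smith normal form diag(1).

Now H_k = ker ∂_k / im ∂_{k+1}, so:

  H_0: rank C_0 − rank ∂_1 = 3 − 2 = 1, and the invariant factors of ∂_1 are all 1, so H_0 ≅ Z.
  H_1: rank ker ∂_1 − rank ∂_2 = (3 − 2) − 1 = 0, and the invariant factors of ∂_2 are all 1, so H_1 ≅ 0.
  H_2: rank ker ∂_2 − rank ∂_3 = (1 − 1) − 0 = 0, and there is no ∂_3, so H_2 ≅ 0.

As a check, the Euler characteristic is 3 − 3 + 1 = 1, which agrees with 1 − 0 + 0 = 1.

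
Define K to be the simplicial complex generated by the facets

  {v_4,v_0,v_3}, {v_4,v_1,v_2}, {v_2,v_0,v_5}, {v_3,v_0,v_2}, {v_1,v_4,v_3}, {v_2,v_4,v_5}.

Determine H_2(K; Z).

Take the total order v_0 < v_1 < v_2 < v_3 < v_4 < v_5 on the vertex set. Then K (dimension 2) consists of the simplices:

  0-simplices (6): [v_0], [v_1], [v_2], [v_3], [v_4], [v_5]
  1-simplices (12): [v_0,v_2], [v_0,v_3], [v_0,v_4], [v_0,v_5], [v_1,v_2], [v_1,v_3], [v_1,v_4], [v_2,v_3], [v_2,v_4], [v_2,v_5], [v_3,v_4], [v_4,v_5]
  2-simplices (6): [v_0,v_2,v_3], [v_0,v_2,v_5], [v_0,v_3,v_4], [v_1,v_2,v_4], [v_1,v_3,v_4], [v_2,v_4,v_5]

so the chain groups are C_0 ≅ Z^6, C_1 ≅ Z^12, C_2 ≅ Z^6.

∂_1: C_1 → C_0 maps an edge to its endpoints' difference, ∂[p,q] = q − p. For instance
  ∂[v_4,v_5] = [v_5] − [v_4].
The resulting 6×12 matrix has rank 5, and its Smith normal form has invariant factors (1,1,1,1,1).

The boundary map ∂_2: C_2 → C_1 maps a triangle to the signed sum of its edges. For instance
  ∂[v_2,v_4,v_5] = [v_4,v_5] − [v_2,v_5] + [v_2,v_4],
  ∂[v_0,v_2,v_5] = [v_2,v_5] − [v_0,v_5] + [v_0,v_2].
As a 12×6 matrix over Z this has rank 6, with invariant factors (1,1,1,1,1,1).

Computing H_k = (kernel of ∂_k) / (image of ∂_{k+1}):

  H_2: rank ker ∂_2 − rank ∂_3 = (6 − 6) − 0 = 0, and there is no ∂_3, so H_2 = 0.

(K is a triangulation of the cylinder S^1 x I.)

H_2 ≅ 0.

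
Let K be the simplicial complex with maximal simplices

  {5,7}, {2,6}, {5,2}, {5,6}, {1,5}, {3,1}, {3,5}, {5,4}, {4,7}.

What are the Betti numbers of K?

Take the total order 1 < 2 < 3 < 4 < 5 < 6 < 7 on the vertex set. Then K (dimension 1) consists of the simplices:

  0-simplices (7): [1], [2], [3], [4], [5], [6], [7]
  1-simplices (9): [1,3], [1,5], [2,5], [2,6], [3,5], [4,5], [4,7], [5,6], [5,7]

so the chain groups are C_0 ≅ Z^7, C_1 ≅ Z^9.

The boundary map ∂_1: C_1 → C_0 maps an edge to its endpoints' difference, ∂[p,q] = q − p. For instance
  ∂[5,7] = [7] − [5].
The resulting 7×9 matrix has rank 6, and its Smith normal form has invariant factors (1,1,1,1,1,1).

Computing H_k = (kernel of ∂_k) / (image of ∂_{k+1}):

  H_0: rank C_0 − rank ∂_1 = 7 − 6 = 1, and the invariant factors of ∂_1 are all 1, so H_0 = Z.
  H_1: rank ker ∂_1 − rank ∂_2 = (9 − 6) − 0 = 3, and there is no ∂_2, so H_1 = Z^3.

Hence the Betti numbers are b_0 = 1, b_1 = 3.

b_0 = 1, b_1 = 3.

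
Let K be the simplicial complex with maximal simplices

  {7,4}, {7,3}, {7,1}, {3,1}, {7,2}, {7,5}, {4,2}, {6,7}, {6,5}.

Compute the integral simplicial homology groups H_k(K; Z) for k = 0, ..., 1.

H_0 = Z,  H_1 = Z^3.

Fix the vertex order 1 < 2 < 3 < 4 < 5 < 6 < 7 and write every simplex with vertices in increasing order. Then dim K = 1 and the simplices of K are:

  0-simplices (7): [1], [2], [3], [4], [5], [6], [7]
  1-simplices (9): [1,3], [1,7], [2,4], [2,7], [3,7], [4,7], [5,6], [5,7], [6,7]

Hence C_0 ≅ Z^7, C_1 ≅ Z^9.

Boundary ∂_1: C_1 → C_0 maps an edge to its endpoints' difference, ∂[p,q] = q − p. For instance
  ∂[1,3] = [3] − [1].
As a 7×9 matrix over Z this has rank 6, with invariant factors (1,1,1,1,1,1).

Now H_k = ker ∂_k / im ∂_{k+1}, so:

  H_0: rank C_0 − rank ∂_1 = 7 − 6 = 1, and the invariant factors of ∂_1 are all 1, so H_0 = Z.
  H_1: rank ker ∂_1 − rank ∂_2 = (9 − 6) − 0 = 3, and there is no ∂_2, so H_1 = Z^3.

(K is a triangulation of a wedge of 3 circles.)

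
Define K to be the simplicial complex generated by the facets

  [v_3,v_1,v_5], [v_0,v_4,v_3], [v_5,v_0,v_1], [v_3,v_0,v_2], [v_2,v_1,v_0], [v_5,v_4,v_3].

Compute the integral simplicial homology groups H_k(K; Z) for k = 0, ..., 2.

H_0 = Z,  H_1 = Z,  H_2 = 0.

Take the total order v_0 < v_1 < v_2 < v_3 < v_4 < v_5 on the vertex set. Then K (dimension 2) consists of the simplices:

  0-simplices (6): [v_0], [v_1], [v_2], [v_3], [v_4], [v_5]
  1-simplices (12): [v_0,v_1], [v_0,v_2], [v_0,v_3], [v_0,v_4], [v_0,v_5], [v_1,v_2], [v_1,v_3], [v_1,v_5], [v_2,v_3], [v_3,v_4], [v_3,v_5], [v_4,v_5]
  2-simplices (6): [v_0,v_1,v_2], [v_0,v_1,v_5], [v_0,v_2,v_3], [v_0,v_3,v_4], [v_1,v_3,v_5], [v_3,v_4,v_5]

so the chain groups are C_0 ≅ Z^6, C_1 ≅ Z^12, C_2 ≅ Z^6.

The boundary map ∂_1: C_1 → C_0 maps an edge to its endpoints' difference, ∂[p,q] = q − p.
This gives a 6×12 integer matrix of rank 5; reducing to Smith normal form yields diagonal entries (1,1,1,1,1).

∂_2: C_2 → C_1 maps a triangle to the signed sum of its edges. For instance
  ∂[v_1,v_3,v_5] = [v_3,v_5] − [v_1,v_5] + [v_1,v_3],
  ∂[v_3,v_4,v_5] = [v_4,v_5] − [v_3,v_5] + [v_3,v_4].
This gives a 12×6 integer matrix of rank 6; reducing to Smith normal form yields diagonal entries (1,1,1,1,1,1).

Computing H_k = (kernel of ∂_k) / (image of ∂_{k+1}):

  H_0: rank C_0 − rank ∂_1 = 6 − 5 = 1, and the invariant factors of ∂_1 are all 1, so H_0 = Z.
  H_1: rank ker ∂_1 − rank ∂_2 = (12 − 5) − 6 = 1, and the invariant factors of ∂_2 are all 1, so H_1 = Z.
  H_2: rank ker ∂_2 − rank ∂_3 = (6 − 6) − 0 = 0, and there is no ∂_3, so H_2 = 0.

(K is a triangulation of the cylinder S^1 x I.)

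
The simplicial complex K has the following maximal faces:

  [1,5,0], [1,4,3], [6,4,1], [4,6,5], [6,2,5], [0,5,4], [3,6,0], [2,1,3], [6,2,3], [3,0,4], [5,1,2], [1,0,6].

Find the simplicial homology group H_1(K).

Take the total order 0 < 1 < 2 < 3 < 4 < 5 < 6 on the vertex set. Then K (dimension 2) consists of the simplices:

  0-simplices (7): [0], [1], [2], [3], [4], [5], [6]
  1-simplices (18): [0,1], [0,3], [0,4], [0,5], [0,6], [1,2], [1,3], [1,4], [1,5], [1,6], [2,3], [2,5], [2,6], [3,4], [3,6], [4,5], [4,6], [5,6]
  2-simplices (12): [0,1,5], [0,1,6], [0,3,4], [0,3,6], [0,4,5], [1,2,3], [1,2,5], [1,3,4], [1,4,6], [2,3,6], [2,5,6], [4,5,6]

so the chain groups are C_0 ≅ Z^7, C_1 ≅ Z^18, C_2 ≅ Z^12.

∂_1: C_1 → C_0 sends each edge [p,q] (with p < q) to q − p.
The resulting 7×18 matrix has rank 6, and its Smith normal form has invariant factors (1,1,1,1,1,1).

Boundary ∂_2: C_2 → C_1 acts by ∂[p,q,r] = [q,r] − [p,r] + [p,q]. For instance
  ∂[2,5,6] = [5,6] − [2,6] + [2,5],
  ∂[2,3,6] = [3,6] − [2,6] + [2,3].
This gives a 18×12 integer matrix of rank 12; reducing to Smith normal form yields diagonal entries (1,1,1,1,1,1,1,1,1,1,1,2).

Now H_k = ker ∂_k / im ∂_{k+1}, so:

  H_1: rank ker ∂_1 − rank ∂_2 = (18 − 6) − 12 = 0, and ∂_2 has invariant factor 2 > 1, so H_1 = Z/2Z.

(K is a triangulation of the real projective plane RP^2.)

H_1 = Z/2Z.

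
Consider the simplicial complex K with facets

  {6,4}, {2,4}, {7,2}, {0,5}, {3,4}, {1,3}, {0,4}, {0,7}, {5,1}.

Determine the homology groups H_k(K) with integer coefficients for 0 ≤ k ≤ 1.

Take the total order 0 < 1 < 2 < 3 < 4 < 5 < 6 < 7 on the vertex set. Then K (dimension 1) consists of the simplices:

  0-simplices (8): [0], [1], [2], [3], [4], [5], [6], [7]
  1-simplices (9): [0,4], [0,5], [0,7], [1,3], [1,5], [2,4], [2,7], [3,4], [4,6]

so the chain groups are C_0 ≅ Z^8, C_1 ≅ Z^9.

The boundary map ∂_1: C_1 → C_0 maps an edge to its endpoints' difference, ∂[p,q] = q − p. For instance
  ∂[3,4] = [4] − [3].
The 8×9 boundary matrix has rank 7 and Smith normal form diag(1,1,1,1,1,1,1).

From H_k ≅ ker(∂_k) / im(∂_{k+1}) we obtain:

  H_0: rank C_0 − rank ∂_1 = 8 − 7 = 1, and the invariant factors of ∂_1 are all 1, so H_0 ≅ Z.
  H_1: rank ker ∂_1 − rank ∂_2 = (9 − 7) − 0 = 2, and there is no ∂_2, so H_1 ≅ Z^2.

H_0 = Z,  H_1 = Z^2.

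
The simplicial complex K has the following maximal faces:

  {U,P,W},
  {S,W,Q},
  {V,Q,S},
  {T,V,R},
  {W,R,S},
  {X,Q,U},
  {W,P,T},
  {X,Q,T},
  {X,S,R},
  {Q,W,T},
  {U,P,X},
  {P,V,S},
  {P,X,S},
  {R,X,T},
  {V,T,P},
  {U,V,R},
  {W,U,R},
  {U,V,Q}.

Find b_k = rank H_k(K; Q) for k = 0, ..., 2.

b_0 = 1, b_1 = 2, b_2 = 1.

Order the vertices as P < Q < R < S < T < U < V < W < X. Listing each simplex with vertices in this order, K has dimension 2 with simplices:

  0-simplices (9): P, Q, R, S, T, U, V, W, X
  1-simplices (27): PS, PT, PU, PV, PW, PX, QS, QT, QU, QV, QW, QX, RS, RT, RU, RV, RW, RX, SV, SW, SX, TV, TW, TX, UV, UW, UX
  2-simplices (18): PSV, PSX, PTV, PTW, PUW, PUX, QSV, QSW, QTW, QTX, QUV, QUX, RSW, RSX, RTV, RTX, RUV, RUW

Hence C_0 ≅ Z^9, C_1 ≅ Z^27, C_2 ≅ Z^18.

The boundary map ∂_1: C_1 → C_0 maps an edge to its endpoints' difference, ∂[p,q] = q − p. For instance
  ∂QS = S − Q.
As a 9×27 matrix over Z this has rank 8, with invariant factors (1,1,1,1,1,1,1,1).

Boundary ∂_2: C_2 → C_1 sends each 2-simplex [p,q,r] to [q,r] − [p,r] + [p,q]. For instance
  ∂RSX = SX − RX + RS,
  ∂RSW = SW − RW + RS.
As a 27×18 matrix over Z this has rank 17, with invariant factors (1,1,1,1,1,1,1,1,1,1,1,1,1,1,1,1,1).

Reading off H_k = ker ∂_k / im ∂_{k+1}:

  H_0: rank C_0 − rank ∂_1 = 9 − 8 = 1, and the invariant factors of ∂_1 are all 1, so H_0 ≅ Z.
  H_1: rank ker ∂_1 − rank ∂_2 = (27 − 8) − 17 = 2, and the invariant factors of ∂_2 are all 1, so H_1 ≅ Z^2.
  H_2: rank ker ∂_2 − rank ∂_3 = (18 − 17) − 0 = 1, and there is no ∂_3, so H_2 ≅ Z.

(K is a triangulation of the torus T^2.)

Hence the Betti numbers are b_0 = 1, b_1 = 2, b_2 = 1.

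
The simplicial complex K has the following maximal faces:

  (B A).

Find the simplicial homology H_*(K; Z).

Fix the vertex order A < B and write every simplex with vertices in increasing order. Then dim K = 1 and the simplices of K are:

  0-simplices (2): A, B
  1-simplices (1): AB

Hence C_0 ≅ Z^2, C_1 ≅ Z^1.

∂_1: C_1 → C_0 maps an edge to its endpoints' difference, ∂[p,q] = q − p. For instance
  ∂AB = B − A.
The 2×1 boundary matrix has rank 1 and Smith normal form diag(1).

Now H_k = ker ∂_k / im ∂_{k+1}, so:

  H_0: rank C_0 − rank ∂_1 = 2 − 1 = 1, and the invariant factors of ∂_1 are all 1, so H_0 = Z.
  H_1: rank ker ∂_1 − rank ∂_2 = (1 − 1) − 0 = 0, and there is no ∂_2, so H_1 = 0.

H_0 = Z,  H_1 = 0.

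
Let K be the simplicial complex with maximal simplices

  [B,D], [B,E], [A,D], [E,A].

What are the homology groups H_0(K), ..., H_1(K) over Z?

H_0 ≅ Z,  H_1 ≅ Z.

Fix the vertex order A < B < D < E and write every simplex with vertices in increasing order. Then dim K = 1 and the simplices of K are:

  0-simplices (4): A, B, D, E
  1-simplices (4): AD, AE, BD, BE

giving chain groups C_0 ≅ Z^4, C_1 ≅ Z^4.

Boundary ∂_1: C_1 → C_0 is given by ∂[p,q] = [q] − [p]. For instance
  ∂BD = D − B.
This gives a 4×4 integer matrix of rank 3; reducing to Smith normal form yields diagonal entries (1,1,1).

Now H_k = ker ∂_k / im ∂_{k+1}, so:

  H_0: rank C_0 − rank ∂_1 = 4 − 3 = 1, and the invariant factors of ∂_1 are all 1, so H_0 ≅ Z.
  H_1: rank ker ∂_1 − rank ∂_2 = (4 − 3) − 0 = 1, and there is no ∂_2, so H_1 ≅ Z.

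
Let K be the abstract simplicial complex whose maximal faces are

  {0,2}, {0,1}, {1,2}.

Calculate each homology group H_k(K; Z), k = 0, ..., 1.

H_0 ≅ Z,  H_1 ≅ Z.

Order the vertices as 0 < 1 < 2. Listing each simplex with vertices in this order, K has dimension 1 with simplices:

  0-simplices (3): [0], [1], [2]
  1-simplices (3): [0,1], [0,2], [1,2]

so the chain groups are C_0 ≅ Z^3, C_1 ≅ Z^3.

The boundary map ∂_1: C_1 → C_0 maps an edge to its endpoints' difference, ∂[p,q] = q − p. For instance
  ∂[1,2] = [2] − [1].
The 3×3 boundary matrix has rank 2 and Smith normal form diag(1,1).

Now H_k = ker ∂_k / im ∂_{k+1}, so:

  H_0: rank C_0 − rank ∂_1 = 3 − 2 = 1, and the invariant factors of ∂_1 are all 1, so H_0 = Z.
  H_1: rank ker ∂_1 − rank ∂_2 = (3 − 2) − 0 = 1, and there is no ∂_2, so H_1 = Z.

As a check, the Euler characteristic is 3 − 3 = 0, which agrees with 1 − 1 = 0.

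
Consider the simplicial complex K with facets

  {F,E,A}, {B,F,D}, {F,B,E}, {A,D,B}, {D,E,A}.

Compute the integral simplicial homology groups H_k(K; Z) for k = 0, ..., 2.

H_0 = Z,  H_1 = Z,  H_2 = 0.

Take the total order A < B < D < E < F on the vertex set. Then K (dimension 2) consists of the simplices:

  0-simplices (5): A, B, D, E, F
  1-simplices (10): AB, AD, AE, AF, BD, BE, BF, DE, DF, EF
  2-simplices (5): ABD, ADE, AEF, BDF, BEF

giving chain groups C_0 ≅ Z^5, C_1 ≅ Z^10, C_2 ≅ Z^5.

∂_1: C_1 → C_0 is given by ∂[p,q] = [q] − [p]. For instance
  ∂AB = B − A.
The 5×10 boundary matrix has rank 4 and Smith normal form diag(1,1,1,1).

The boundary map ∂_2: C_2 → C_1 maps a triangle to the signed sum of its edges. For instance
  ∂ADE = DE − AE + AD,
  ∂BDF = DF − BF + BD.
The 10×5 boundary matrix has rank 5 and Smith normal form diag(1,1,1,1,1).

Computing H_k = (kernel of ∂_k) / (image of ∂_{k+1}):

  H_0: rank C_0 − rank ∂_1 = 5 − 4 = 1, and the invariant factors of ∂_1 are all 1, so H_0 = Z.
  H_1: rank ker ∂_1 − rank ∂_2 = (10 − 4) − 5 = 1, and the invariant factors of ∂_2 are all 1, so H_1 = Z.
  H_2: rank ker ∂_2 − rank ∂_3 = (5 − 5) − 0 = 0, and there is no ∂_3, so H_2 = 0.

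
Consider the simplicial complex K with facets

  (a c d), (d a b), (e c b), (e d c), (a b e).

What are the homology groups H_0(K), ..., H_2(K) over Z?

Order the vertices as a < b < c < d < e. Listing each simplex with vertices in this order, K has dimension 2 with simplices:

  0-simplices (5): a, b, c, d, e
  1-simplices (10): ab, ac, ad, ae, bc, bd, be, cd, ce, de
  2-simplices (5): abd, abe, acd, bce, cde

so the chain groups are C_0 ≅ Z^5, C_1 ≅ Z^10, C_2 ≅ Z^5.

The boundary map ∂_1: C_1 → C_0 sends each edge [p,q] (with p < q) to q − p. For instance
  ∂ac = c − a.
The 5×10 boundary matrix has rank 4 and Smith normal form diag(1,1,1,1).

The boundary map ∂_2: C_2 → C_1 acts by ∂[p,q,r] = [q,r] − [p,r] + [p,q]. For instance
  ∂abd = bd − ad + ab,
  ∂cde = de − ce + cd.
This gives a 10×5 integer matrix of rank 5; reducing to Smith normal form yields diagonal entries (1,1,1,1,1).

From H_k ≅ ker(∂_k) / im(∂_{k+1}) we obtain:

  H_0: rank C_0 − rank ∂_1 = 5 − 4 = 1, and the invariant factors of ∂_1 are all 1, so H_0 ≅ Z.
  H_1: rank ker ∂_1 − rank ∂_2 = (10 − 4) − 5 = 1, and the invariant factors of ∂_2 are all 1, so H_1 ≅ Z.
  H_2: rank ker ∂_2 − rank ∂_3 = (5 − 5) − 0 = 0, and there is no ∂_3, so H_2 ≅ 0.

As a check, the Euler characteristic is 5 − 10 + 5 = 0, which agrees with 1 − 1 + 0 = 0.
(K is a triangulation of the Möbius band.)

H_0 = Z,  H_1 = Z,  H_2 = 0.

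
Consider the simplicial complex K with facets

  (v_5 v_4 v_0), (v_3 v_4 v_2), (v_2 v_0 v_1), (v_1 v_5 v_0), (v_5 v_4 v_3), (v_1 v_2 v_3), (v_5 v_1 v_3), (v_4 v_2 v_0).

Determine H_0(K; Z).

Take the total order v_0 < v_1 < v_2 < v_3 < v_4 < v_5 on the vertex set. Then K (dimension 2) consists of the simplices:

  0-simplices (6): [v_0], [v_1], [v_2], [v_3], [v_4], [v_5]
  1-simplices (12): [v_0,v_1], [v_0,v_2], [v_0,v_4], [v_0,v_5], [v_1,v_2], [v_1,v_3], [v_1,v_5], [v_2,v_3], [v_2,v_4], [v_3,v_4], [v_3,v_5], [v_4,v_5]
  2-simplices (8): [v_0,v_1,v_2], [v_0,v_1,v_5], [v_0,v_2,v_4], [v_0,v_4,v_5], [v_1,v_2,v_3], [v_1,v_3,v_5], [v_2,v_3,v_4], [v_3,v_4,v_5]

giving chain groups C_0 ≅ Z^6, C_1 ≅ Z^12, C_2 ≅ Z^8.

Boundary ∂_1: C_1 → C_0 maps an edge to its endpoints' difference, ∂[p,q] = q − p.
As a 6×12 matrix over Z this has rank 5, with invariant factors (1,1,1,1,1).

Boundary ∂_2: C_2 → C_1 sends each 2-simplex [p,q,r] to [q,r] − [p,r] + [p,q]. For instance
  ∂[v_2,v_3,v_4] = [v_3,v_4] − [v_2,v_4] + [v_2,v_3],
  ∂[v_3,v_4,v_5] = [v_4,v_5] − [v_3,v_5] + [v_3,v_4].
The 12×8 boundary matrix has rank 7 and Smith normal form diag(1,1,1,1,1,1,1).

Reading off H_k = ker ∂_k / im ∂_{k+1}:

  H_0: rank C_0 − rank ∂_1 = 6 − 5 = 1, and the invariant factors of ∂_1 are all 1, so H_0 = Z.

H_0 = Z.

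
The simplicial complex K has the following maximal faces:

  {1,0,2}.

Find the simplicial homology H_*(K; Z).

Fix the vertex order 0 < 1 < 2 and write every simplex with vertices in increasing order. Then dim K = 2 and the simplices of K are:

  0-simplices (3): [0], [1], [2]
  1-simplices (3): [0,1], [0,2], [1,2]
  2-simplices (1): [0,1,2]

giving chain groups C_0 ≅ Z^3, C_1 ≅ Z^3, C_2 ≅ Z^1.

∂_1: C_1 → C_0 is given by ∂[p,q] = [q] − [p].
The 3×3 boundary matrix has rank 2 and Smith normal form diag(1,1).

Boundary ∂_2: C_2 → C_1 acts by ∂[p,q,r] = [q,r] − [p,r] + [p,q]. For instance
  ∂[0,1,2] = [1,2] − [0,2] + [0,1].
The resulting 3×1 matrix has rank 1, and its Smith normal form has invariant factors (1).

From H_k ≅ ker(∂_k) / im(∂_{k+1}) we obtain:

  H_0: rank C_0 − rank ∂_1 = 3 − 2 = 1, and the invariant factors of ∂_1 are all 1, so H_0 = Z.
  H_1: rank ker ∂_1 − rank ∂_2 = (3 − 2) − 1 = 0, and the invariant factors of ∂_2 are all 1, so H_1 = 0.
  H_2: rank ker ∂_2 − rank ∂_3 = (1 − 1) − 0 = 0, and there is no ∂_3, so H_2 = 0.

As a check, the Euler characteristic is 3 − 3 + 1 = 1, which agrees with 1 − 0 + 0 = 1.

H_0 = Z,  H_1 = 0,  H_2 = 0.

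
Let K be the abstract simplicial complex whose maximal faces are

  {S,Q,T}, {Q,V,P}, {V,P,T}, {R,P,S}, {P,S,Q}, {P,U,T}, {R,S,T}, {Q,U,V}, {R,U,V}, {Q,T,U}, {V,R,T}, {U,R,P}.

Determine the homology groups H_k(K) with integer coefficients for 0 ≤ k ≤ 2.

H_0 = Z,  H_1 = Z_2,  H_2 = 0.

Fix the vertex order P < Q < R < S < T < U < V and write every simplex with vertices in increasing order. Then dim K = 2 and the simplices of K are:

  0-simplices (7): P, Q, R, S, T, U, V
  1-simplices (18): PQ, PR, PS, PT, PU, PV, QS, QT, QU, QV, RS, RT, RU, RV, ST, TU, TV, UV
  2-simplices (12): PQS, PQV, PRS, PRU, PTU, PTV, QST, QTU, QUV, RST, RTV, RUV

giving chain groups C_0 ≅ Z^7, C_1 ≅ Z^18, C_2 ≅ Z^12.

∂_1: C_1 → C_0 sends each edge [p,q] (with p < q) to q − p.
As a 7×18 matrix over Z this has rank 6, with invariant factors (1,1,1,1,1,1).

The boundary map ∂_2: C_2 → C_1 sends each 2-simplex [p,q,r] to [q,r] − [p,r] + [p,q]. For instance
  ∂PTV = TV − PV + PT,
  ∂QUV = UV − QV + QU.
The resulting 18×12 matrix has rank 12, and its Smith normal form has invariant factors (1,1,1,1,1,1,1,1,1,1,1,2).

Now H_k = ker ∂_k / im ∂_{k+1}, so:

  H_0: rank C_0 − rank ∂_1 = 7 − 6 = 1, and the invariant factors of ∂_1 are all 1, so H_0 ≅ Z.
  H_1: rank ker ∂_1 − rank ∂_2 = (18 − 6) − 12 = 0, and ∂_2 has invariant factor 2 > 1, so H_1 ≅ Z_2.
  H_2: rank ker ∂_2 − rank ∂_3 = (12 − 12) − 0 = 0, and there is no ∂_3, so H_2 ≅ 0.

As a check, the Euler characteristic is 7 − 18 + 12 = 1, which agrees with 1 − 0 + 0 = 1.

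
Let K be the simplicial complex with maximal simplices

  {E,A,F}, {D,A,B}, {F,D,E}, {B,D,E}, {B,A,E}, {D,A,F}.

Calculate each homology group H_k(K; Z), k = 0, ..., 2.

Fix the vertex order A < B < D < E < F and write every simplex with vertices in increasing order. Then dim K = 2 and the simplices of K are:

  0-simplices (5): A, B, D, E, F
  1-simplices (9): AB, AD, AE, AF, BD, BE, DE, DF, EF
  2-simplices (6): ABD, ABE, ADF, AEF, BDE, DEF

giving chain groups C_0 ≅ Z^5, C_1 ≅ Z^9, C_2 ≅ Z^6.

Boundary ∂_1: C_1 → C_0 sends each edge [p,q] (with p < q) to q − p.
The 5×9 boundary matrix has rank 4 and Smith normal form diag(1,1,1,1).

Boundary ∂_2: C_2 → C_1 acts by ∂[p,q,r] = [q,r] − [p,r] + [p,q]. For instance
  ∂ADF = DF − AF + AD,
  ∂ABE = BE − AE + AB.
The 9×6 boundary matrix has rank 5 and Smith normal form diag(1,1,1,1,1).

From H_k ≅ ker(∂_k) / im(∂_{k+1}) we obtain:

  H_0: rank C_0 − rank ∂_1 = 5 − 4 = 1, and the invariant factors of ∂_1 are all 1, so H_0 = Z.
  H_1: rank ker ∂_1 − rank ∂_2 = (9 − 4) − 5 = 0, and the invariant factors of ∂_2 are all 1, so H_1 = 0.
  H_2: rank ker ∂_2 − rank ∂_3 = (6 − 5) − 0 = 1, and there is no ∂_3, so H_2 = Z.

(K is a triangulation of the 2-sphere S^2.)

H_0 ≅ Z,  H_1 = 0,  H_2 ≅ Z.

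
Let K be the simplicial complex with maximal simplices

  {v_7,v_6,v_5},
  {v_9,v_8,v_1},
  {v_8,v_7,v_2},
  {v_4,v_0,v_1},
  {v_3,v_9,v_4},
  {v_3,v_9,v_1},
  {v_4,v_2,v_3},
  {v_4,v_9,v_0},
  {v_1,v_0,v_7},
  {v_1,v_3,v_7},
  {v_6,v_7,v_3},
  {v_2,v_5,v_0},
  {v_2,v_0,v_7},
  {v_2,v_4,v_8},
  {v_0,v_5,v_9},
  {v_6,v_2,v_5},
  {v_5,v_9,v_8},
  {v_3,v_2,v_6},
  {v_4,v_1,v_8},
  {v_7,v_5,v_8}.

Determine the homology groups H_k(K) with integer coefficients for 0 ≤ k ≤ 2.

H_0 ≅ Z,  H_1 ≅ Z ⊕ Z_2,  H_2 = 0.

Take the total order v_0 < v_1 < v_2 < v_3 < v_4 < v_5 < v_6 < v_7 < v_8 < v_9 on the vertex set. Then K (dimension 2) consists of the simplices:

  0-simplices (10): [v_0], [v_1], [v_2], [v_3], [v_4], [v_5], [v_6], [v_7], [v_8], [v_9]
  1-simplices (30): (30 of them)
  2-simplices (20): (20 of them)

giving chain groups C_0 ≅ Z^10, C_1 ≅ Z^30, C_2 ≅ Z^20.

The boundary map ∂_1: C_1 → C_0 is given by ∂[p,q] = [q] − [p].
This gives a 10×30 integer matrix of rank 9; reducing to Smith normal form yields diagonal entries (1,1,1,1,1,1,1,1,1).

∂_2: C_2 → C_1 sends each 2-simplex [p,q,r] to [q,r] − [p,r] + [p,q]. For instance
  ∂[v_1,v_8,v_9] = [v_8,v_9] − [v_1,v_9] + [v_1,v_8],
  ∂[v_3,v_6,v_7] = [v_6,v_7] − [v_3,v_7] + [v_3,v_6].
The 30×20 boundary matrix has rank 20 and Smith normal form diag(1,1,1,1,1,1,1,1,1,1,1,1,1,1,1,1,1,1,1,2).

Computing H_k = (kernel of ∂_k) / (image of ∂_{k+1}):

  H_0: rank C_0 − rank ∂_1 = 10 − 9 = 1, and the invariant factors of ∂_1 are all 1, so H_0 ≅ Z.
  H_1: rank ker ∂_1 − rank ∂_2 = (30 − 9) − 20 = 1, and ∂_2 has invariant factor 2 > 1, so H_1 ≅ Z ⊕ Z_2.
  H_2: rank ker ∂_2 − rank ∂_3 = (20 − 20) − 0 = 0, and there is no ∂_3, so H_2 ≅ 0.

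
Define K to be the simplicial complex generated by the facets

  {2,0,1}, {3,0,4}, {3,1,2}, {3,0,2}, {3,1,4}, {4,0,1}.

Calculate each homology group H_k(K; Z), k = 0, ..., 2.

We work with the vertex ordering 0 < 1 < 2 < 3 < 4. The simplices of K, each written with vertices in increasing order, are:

  0-simplices (5): [0], [1], [2], [3], [4]
  1-simplices (9): [0,1], [0,2], [0,3], [0,4], [1,2], [1,3], [1,4], [2,3], [3,4]
  2-simplices (6): [0,1,2], [0,1,4], [0,2,3], [0,3,4], [1,2,3], [1,3,4]

Hence C_0 ≅ Z^5, C_1 ≅ Z^9, C_2 ≅ Z^6.

The boundary map ∂_1: C_1 → C_0 is given by ∂[p,q] = [q] − [p]. For instance
  ∂[0,2] = [2] − [0].
The resulting 5×9 matrix has rank 4, and its Smith normal form has invariant factors (1,1,1,1).

∂_2: C_2 → C_1 maps a triangle to the signed sum of its edges. For instance
  ∂[1,3,4] = [3,4] − [1,4] + [1,3],
  ∂[1,2,3] = [2,3] − [1,3] + [1,2].
This gives a 9×6 integer matrix of rank 5; reducing to Smith normal form yields diagonal entries (1,1,1,1,1).

Now H_k = ker ∂_k / im ∂_{k+1}, so:

  H_0: rank C_0 − rank ∂_1 = 5 − 4 = 1, and the invariant factors of ∂_1 are all 1, so H_0 ≅ Z.
  H_1: rank ker ∂_1 − rank ∂_2 = (9 − 4) − 5 = 0, and the invariant factors of ∂_2 are all 1, so H_1 ≅ 0.
  H_2: rank ker ∂_2 − rank ∂_3 = (6 − 5) − 0 = 1, and there is no ∂_3, so H_2 ≅ Z.

H_0 ≅ Z,  H_1 = 0,  H_2 ≅ Z.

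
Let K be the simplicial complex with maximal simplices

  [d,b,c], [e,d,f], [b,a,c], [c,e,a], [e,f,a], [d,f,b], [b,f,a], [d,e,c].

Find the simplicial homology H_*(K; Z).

K has 6 vertices, 12 edges, 8 triangles.
rank ∂_0 = 0, rank ∂_1 = 5 ⇒ b_0 = 6 − 0 − 5 = 1; all invariant factors of ∂_1 are 1 so no torsion. So H_0 = Z.
rank ∂_1 = 5, rank ∂_2 = 7 ⇒ b_1 = 12 − 5 − 7 = 0; all invariant factors of ∂_2 are 1 so no torsion. So H_1 = 0.
rank ∂_2 = 7, rank ∂_3 = 0 ⇒ b_2 = 8 − 7 − 0 = 1. So H_2 = Z.

H_0 = Z,  H_1 = 0,  H_2 = Z.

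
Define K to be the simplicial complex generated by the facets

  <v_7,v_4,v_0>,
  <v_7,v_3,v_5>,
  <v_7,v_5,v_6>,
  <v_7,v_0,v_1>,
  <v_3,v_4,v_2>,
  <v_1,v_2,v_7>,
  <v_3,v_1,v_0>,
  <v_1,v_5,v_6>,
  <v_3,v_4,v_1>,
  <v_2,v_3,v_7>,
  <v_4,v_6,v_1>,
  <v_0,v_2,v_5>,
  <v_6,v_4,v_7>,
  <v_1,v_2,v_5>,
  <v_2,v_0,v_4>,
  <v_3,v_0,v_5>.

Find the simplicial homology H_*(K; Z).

H_0 ≅ Z,  H_1 ≅ Z^2,  H_2 ≅ Z.

K has 8 vertices, 24 edges, 16 triangles.
rank ∂_0 = 0, rank ∂_1 = 7 ⇒ b_0 = 8 − 0 − 7 = 1; all invariant factors of ∂_1 are 1 so no torsion. So H_0 = Z.
rank ∂_1 = 7, rank ∂_2 = 15 ⇒ b_1 = 24 − 7 − 15 = 2; all invariant factors of ∂_2 are 1 so no torsion. So H_1 = Z^2.
rank ∂_2 = 15, rank ∂_3 = 0 ⇒ b_2 = 16 − 15 − 0 = 1. So H_2 = Z.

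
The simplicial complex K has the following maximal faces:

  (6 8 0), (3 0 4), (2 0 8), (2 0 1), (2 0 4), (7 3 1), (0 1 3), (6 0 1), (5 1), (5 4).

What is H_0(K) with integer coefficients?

Fix the vertex order 0 < 1 < 2 < 3 < 4 < 5 < 6 < 7 < 8 and write every simplex with vertices in increasing order. Then dim K = 2 and the simplices of K are:

  0-simplices (9): [0], [1], [2], [3], [4], [5], [6], [7], [8]
  1-simplices (17): [0,1], [0,2], [0,3], [0,4], [0,6], [0,8], [1,2], [1,3], [1,5], [1,6], [1,7], [2,4], [2,8], [3,4], [3,7], [4,5], [6,8]
  2-simplices (8): [0,1,2], [0,1,3], [0,1,6], [0,2,4], [0,2,8], [0,3,4], [0,6,8], [1,3,7]

giving chain groups C_0 ≅ Z^9, C_1 ≅ Z^17, C_2 ≅ Z^8.

Boundary ∂_1: C_1 → C_0 sends each edge [p,q] (with p < q) to q − p.
The resulting 9×17 matrix has rank 8, and its Smith normal form has invariant factors (1,1,1,1,1,1,1,1).

Boundary ∂_2: C_2 → C_1 sends each 2-simplex [p,q,r] to [q,r] − [p,r] + [p,q]. For instance
  ∂[0,1,6] = [1,6] − [0,6] + [0,1],
  ∂[0,3,4] = [3,4] − [0,4] + [0,3].
This gives a 17×8 integer matrix of rank 8; reducing to Smith normal form yields diagonal entries (1,1,1,1,1,1,1,1).

From H_k ≅ ker(∂_k) / im(∂_{k+1}) we obtain:

  H_0: rank C_0 − rank ∂_1 = 9 − 8 = 1, and the invariant factors of ∂_1 are all 1, so H_0 = Z.

H_0 ≅ Z.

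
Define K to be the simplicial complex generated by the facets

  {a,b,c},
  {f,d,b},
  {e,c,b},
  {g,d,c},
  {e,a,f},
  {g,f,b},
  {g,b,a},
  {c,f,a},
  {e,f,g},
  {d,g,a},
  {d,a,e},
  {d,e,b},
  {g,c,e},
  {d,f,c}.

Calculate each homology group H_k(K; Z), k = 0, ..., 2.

H_0 ≅ Z,  H_1 ≅ Z^2,  H_2 ≅ Z.

Fix the vertex order a < b < c < d < e < f < g and write every simplex with vertices in increasing order. Then dim K = 2 and the simplices of K are:

  0-simplices (7): a, b, c, d, e, f, g
  1-simplices (21): ab, ac, ad, ae, af, ag, bc, bd, be, bf, bg, cd, ce, cf, cg, de, df, dg, ef, eg, fg
  2-simplices (14): abc, abg, acf, ade, adg, aef, bce, bde, bdf, bfg, cdf, cdg, ceg, efg

Hence C_0 ≅ Z^7, C_1 ≅ Z^21, C_2 ≅ Z^14.

The boundary map ∂_1: C_1 → C_0 maps an edge to its endpoints' difference, ∂[p,q] = q − p. For instance
  ∂ae = e − a.
This gives a 7×21 integer matrix of rank 6; reducing to Smith normal form yields diagonal entries (1,1,1,1,1,1).

Boundary ∂_2: C_2 → C_1 maps a triangle to the signed sum of its edges. For instance
  ∂acf = cf − af + ac,
  ∂adg = dg − ag + ad.
This gives a 21×14 integer matrix of rank 13; reducing to Smith normal form yields diagonal entries (1,1,1,1,1,1,1,1,1,1,1,1,1).

Reading off H_k = ker ∂_k / im ∂_{k+1}:

  H_0: rank C_0 − rank ∂_1 = 7 − 6 = 1, and the invariant factors of ∂_1 are all 1, so H_0 ≅ Z.
  H_1: rank ker ∂_1 − rank ∂_2 = (21 − 6) − 13 = 2, and the invariant factors of ∂_2 are all 1, so H_1 ≅ Z^2.
  H_2: rank ker ∂_2 − rank ∂_3 = (14 − 13) − 0 = 1, and there is no ∂_3, so H_2 ≅ Z.

As a check, the Euler characteristic is 7 − 21 + 14 = 0, which agrees with 1 − 2 + 1 = 0.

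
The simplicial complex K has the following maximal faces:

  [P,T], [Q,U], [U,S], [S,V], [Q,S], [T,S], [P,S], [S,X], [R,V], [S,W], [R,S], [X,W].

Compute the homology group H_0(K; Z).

H_0 ≅ Z.

Take the total order P < Q < R < S < T < U < V < W < X on the vertex set. Then K (dimension 1) consists of the simplices:

  0-simplices (9): P, Q, R, S, T, U, V, W, X
  1-simplices (12): PS, PT, QS, QU, RS, RV, ST, SU, SV, SW, SX, WX

Hence C_0 ≅ Z^9, C_1 ≅ Z^12.

∂_1: C_1 → C_0 sends each edge [p,q] (with p < q) to q − p. For instance
  ∂PT = T − P.
This gives a 9×12 integer matrix of rank 8; reducing to Smith normal form yields diagonal entries (1,1,1,1,1,1,1,1).

Computing H_k = (kernel of ∂_k) / (image of ∂_{k+1}):

  H_0: rank C_0 − rank ∂_1 = 9 − 8 = 1, and the invariant factors of ∂_1 are all 1, so H_0 ≅ Z.

(K is a triangulation of a wedge of 4 circles.)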